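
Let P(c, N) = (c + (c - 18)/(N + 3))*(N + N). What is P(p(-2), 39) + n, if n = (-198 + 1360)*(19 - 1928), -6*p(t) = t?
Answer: -46583561/21 ≈ -2.2183e+6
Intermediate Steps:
p(t) = -t/6
P(c, N) = 2*N*(c + (-18 + c)/(3 + N)) (P(c, N) = (c + (-18 + c)/(3 + N))*(2*N) = 2*N*(c + (-18 + c)/(3 + N)))
n = -2218258 (n = 1162*(-1909) = -2218258)
P(p(-2), 39) + n = 2*39*(-18 + 4*(-⅙*(-2)) + 39*(-⅙*(-2)))/(3 + 39) - 2218258 = 2*39*(-18 + 4*(⅓) + 39*(⅓))/42 - 2218258 = 2*39*(1/42)*(-18 + 4/3 + 13) - 2218258 = 2*39*(1/42)*(-11/3) - 2218258 = -143/21 - 2218258 = -46583561/21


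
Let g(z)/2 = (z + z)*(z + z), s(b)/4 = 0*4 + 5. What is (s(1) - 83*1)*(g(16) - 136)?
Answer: -120456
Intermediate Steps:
s(b) = 20 (s(b) = 4*(0*4 + 5) = 4*(0 + 5) = 4*5 = 20)
g(z) = 8*z² (g(z) = 2*((z + z)*(z + z)) = 2*((2*z)*(2*z)) = 2*(4*z²) = 8*z²)
(s(1) - 83*1)*(g(16) - 136) = (20 - 83*1)*(8*16² - 136) = (20 - 83)*(8*256 - 136) = -63*(2048 - 136) = -63*1912 = -120456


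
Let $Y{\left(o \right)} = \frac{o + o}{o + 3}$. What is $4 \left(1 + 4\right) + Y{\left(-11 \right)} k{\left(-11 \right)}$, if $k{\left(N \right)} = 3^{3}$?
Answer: $\frac{377}{4} \approx 94.25$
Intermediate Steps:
$k{\left(N \right)} = 27$
$Y{\left(o \right)} = \frac{2 o}{3 + o}$
$4 \left(1 + 4\right) + Y{\left(-11 \right)} k{\left(-11 \right)} = 4 \left(1 + 4\right) + 2 \left(-11\right) \frac{1}{3 - 11} \cdot 27 = 4 \cdot 5 + 2 \left(-11\right) \frac{1}{-8} \cdot 27 = 20 + 2 \left(-11\right) \left(- \frac{1}{8}\right) 27 = 20 + \frac{11}{4} \cdot 27 = 20 + \frac{297}{4} = \frac{377}{4}$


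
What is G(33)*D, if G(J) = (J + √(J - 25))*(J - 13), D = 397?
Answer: 262020 + 15880*√2 ≈ 2.8448e+5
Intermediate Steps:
G(J) = (-13 + J)*(J + √(-25 + J)) (G(J) = (J + √(-25 + J))*(-13 + J) = (-13 + J)*(J + √(-25 + J)))
G(33)*D = (33² - 13*33 - 13*√(-25 + 33) + 33*√(-25 + 33))*397 = (1089 - 429 - 26*√2 + 33*√8)*397 = (1089 - 429 - 26*√2 + 33*(2*√2))*397 = (1089 - 429 - 26*√2 + 66*√2)*397 = (660 + 40*√2)*397 = 262020 + 15880*√2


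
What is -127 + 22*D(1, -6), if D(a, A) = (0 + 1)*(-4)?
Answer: -215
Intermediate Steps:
D(a, A) = -4 (D(a, A) = 1*(-4) = -4)
-127 + 22*D(1, -6) = -127 + 22*(-4) = -127 - 88 = -215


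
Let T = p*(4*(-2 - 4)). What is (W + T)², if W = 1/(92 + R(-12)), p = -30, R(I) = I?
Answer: 3317875201/6400 ≈ 5.1842e+5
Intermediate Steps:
W = 1/80 (W = 1/(92 - 12) = 1/80 ≈ 0.012500)
T = 720 (T = -120*(-2 - 4) = -120*(-6) = -30*(-24) = 720)
(W + T)² = (1/80 + 720)² = (57601/80)² = 3317875201/6400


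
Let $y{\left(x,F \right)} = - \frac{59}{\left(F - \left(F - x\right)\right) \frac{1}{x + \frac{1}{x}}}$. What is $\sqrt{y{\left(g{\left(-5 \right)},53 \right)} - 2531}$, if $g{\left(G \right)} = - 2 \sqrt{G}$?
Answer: $\frac{3 i \sqrt{28745}}{10} \approx 50.863 i$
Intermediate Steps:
$y{\left(x,F \right)} = - \frac{59 \left(x + \frac{1}{x}\right)}{x}$ ($y{\left(x,F \right)} = - \frac{59}{\left(F - \left(F - x\right)\right) \frac{1}{x + \frac{1}{x}}} = - \frac{59}{x \frac{1}{x + \frac{1}{x}}} = - 59 \frac{x + \frac{1}{x}}{x} = - \frac{59 \left(x + \frac{1}{x}\right)}{x}$)
$\sqrt{y{\left(g{\left(-5 \right)},53 \right)} - 2531} = \sqrt{\left(-59 - \frac{59}{-20}\right) - 2531} = \sqrt{\left(-59 - - \frac{59}{20}\right) - 2531} = \sqrt{\left(-59 + \frac{59}{20}\right) - 2531} = \sqrt{- \frac{1121}{20} - 2531} = \sqrt{- \frac{51741}{20}} = \frac{3 i \sqrt{28745}}{10}$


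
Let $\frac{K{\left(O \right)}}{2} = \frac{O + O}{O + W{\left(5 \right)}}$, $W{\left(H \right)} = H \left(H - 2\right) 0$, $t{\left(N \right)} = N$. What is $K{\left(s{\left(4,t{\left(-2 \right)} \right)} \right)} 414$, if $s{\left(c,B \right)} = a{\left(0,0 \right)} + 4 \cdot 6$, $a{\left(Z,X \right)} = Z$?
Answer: $1656$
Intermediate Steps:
$W{\left(H \right)} = 0$ ($W{\left(H \right)} = H \left(H - 2\right) 0 = H \left(-2 + H\right) 0 = 0$)
$s{\left(c,B \right)} = 24$ ($s{\left(c,B \right)} = 0 + 4 \cdot 6 = 0 + 24 = 24$)
$K{\left(O \right)} = 4$ ($K{\left(O \right)} = 2 \frac{O + O}{O + 0} = 2 \frac{2 O}{O} = 2 \cdot 2 = 4$)
$K{\left(s{\left(4,t{\left(-2 \right)} \right)} \right)} 414 = 4 \cdot 414 = 1656$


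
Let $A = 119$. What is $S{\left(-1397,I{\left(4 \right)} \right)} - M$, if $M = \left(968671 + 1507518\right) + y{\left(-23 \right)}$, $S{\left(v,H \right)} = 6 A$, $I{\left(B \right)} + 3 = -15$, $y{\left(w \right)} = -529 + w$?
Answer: $-2474923$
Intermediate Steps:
$I{\left(B \right)} = -18$ ($I{\left(B \right)} = -3 - 15 = -18$)
$S{\left(v,H \right)} = 714$ ($S{\left(v,H \right)} = 6 \cdot 119 = 714$)
$M = 2475637$ ($M = \left(968671 + 1507518\right) - 552 = 2476189 - 552 = 2475637$)
$S{\left(-1397,I{\left(4 \right)} \right)} - M = 714 - 2475637 = -2474923$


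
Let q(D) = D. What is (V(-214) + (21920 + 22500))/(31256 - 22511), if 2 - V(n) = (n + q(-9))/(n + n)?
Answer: 19012393/3742860 ≈ 5.0796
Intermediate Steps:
V(n) = 2 - (-9 + n)/(2*n) (V(n) = 2 - (n - 9)/(n + n) = 2 - (-9 + n)/(2*n))
(V(-214) + (21920 + 22500))/(31256 - 22511) = ((3/2)*(3 - 214)/(-214) + (21920 + 22500))/(31256 - 22511) = ((3/2)*(-1/214)*(-211) + 44420)/8745 = (633/428 + 44420)*(1/8745) = (19012393/428)*(1/8745) = 19012393/3742860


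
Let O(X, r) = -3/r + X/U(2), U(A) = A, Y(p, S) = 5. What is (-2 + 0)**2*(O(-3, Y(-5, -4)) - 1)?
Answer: -62/5 ≈ -12.400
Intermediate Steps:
O(X, r) = X/2 - 3/r (O(X, r) = -3/r + X/2 = X/2 - 3/r)
(-2 + 0)**2*(O(-3, Y(-5, -4)) - 1) = (-2 + 0)**2*(((1/2)*(-3) - 3/5) - 1) = (-2)**2*((-3/2 - 3*1/5) - 1) = 4*((-3/2 - 3/5) - 1) = 4*(-21/10 - 1) = 4*(-31/10) = -62/5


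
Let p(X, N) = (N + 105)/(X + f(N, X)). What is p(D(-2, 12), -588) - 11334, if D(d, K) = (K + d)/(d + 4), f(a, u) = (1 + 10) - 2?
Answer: -22737/2 ≈ -11369.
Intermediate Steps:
f(a, u) = 9 (f(a, u) = 11 - 2 = 9)
D(d, K) = (K + d)/(4 + d)
p(X, N) = (105 + N)/(9 + X) (p(X, N) = (N + 105)/(X + 9) = (105 + N)/(9 + X))
p(D(-2, 12), -588) - 11334 = (105 - 588)/(9 + (12 - 2)/(4 - 2)) - 11334 = -483/(9 + 10/2) - 11334 = -483/(9 + (1/2)*10) - 11334 = -483/(9 + 5) - 11334 = -483/14 - 11334 = (1/14)*(-483) - 11334 = -69/2 - 11334 = -22737/2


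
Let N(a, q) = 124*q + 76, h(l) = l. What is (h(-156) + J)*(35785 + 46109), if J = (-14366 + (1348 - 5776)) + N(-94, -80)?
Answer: -2358055836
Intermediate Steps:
N(a, q) = 76 + 124*q
J = -28638 (J = (-14366 + (1348 - 5776)) + (76 + 124*(-80)) = (-14366 - 4428) + (76 - 9920) = -18794 - 9844 = -28638)
(h(-156) + J)*(35785 + 46109) = (-156 - 28638)*(35785 + 46109) = -28794*81894 = -2358055836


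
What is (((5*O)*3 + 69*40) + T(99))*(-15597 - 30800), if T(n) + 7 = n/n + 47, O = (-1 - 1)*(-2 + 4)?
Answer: -127174177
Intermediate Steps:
O = -4 (O = -2*2 = -4)
T(n) = 41 (T(n) = -7 + (n/n + 47) = -7 + (1 + 47) = -7 + 48 = 41)
(((5*O)*3 + 69*40) + T(99))*(-15597 - 30800) = (((5*(-4))*3 + 69*40) + 41)*(-15597 - 30800) = ((-20*3 + 2760) + 41)*(-46397) = ((-60 + 2760) + 41)*(-46397) = (2700 + 41)*(-46397) = 2741*(-46397) = -127174177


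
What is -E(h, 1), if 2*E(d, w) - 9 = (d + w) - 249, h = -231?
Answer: 235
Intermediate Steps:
E(d, w) = -120 + d/2 + w/2 (E(d, w) = 9/2 + ((d + w) - 249)/2 = 9/2 + (-249 + d + w)/2 = 9/2 + (-249/2 + d/2 + w/2) = -120 + d/2 + w/2)
-E(h, 1) = -(-120 + (½)*(-231) + (½)*1) = -(-120 - 231/2 + ½) = -1*(-235) = 235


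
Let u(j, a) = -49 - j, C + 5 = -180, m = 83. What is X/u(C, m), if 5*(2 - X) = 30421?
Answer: -30411/680 ≈ -44.722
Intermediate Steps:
X = -30411/5 (X = 2 - 1/5*30421 = 2 - 30421/5 = -30411/5 ≈ -6082.2)
C = -185 (C = -5 - 180 = -185)
X/u(C, m) = -30411/(5*(-49 - 1*(-185))) = -30411/(5*(-49 + 185)) = -30411/5/136 = -30411/5*1/136 = -30411/680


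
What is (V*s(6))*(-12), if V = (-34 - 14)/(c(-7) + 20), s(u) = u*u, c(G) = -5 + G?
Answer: 2592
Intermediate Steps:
s(u) = u**2
V = -6 (V = (-34 - 14)/((-5 - 7) + 20) = -48/(-12 + 20) = -48/8 = -48*1/8 = -6)
(V*s(6))*(-12) = -6*6**2*(-12) = -6*36*(-12) = -216*(-12) = 2592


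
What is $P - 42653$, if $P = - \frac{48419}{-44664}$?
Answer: $- \frac{1905005173}{44664} \approx -42652.0$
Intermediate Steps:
$P = \frac{48419}{44664}$ ($P = \left(-48419\right) \left(- \frac{1}{44664}\right) = \frac{48419}{44664} \approx 1.0841$)
$P - 42653 = \frac{48419}{44664} - 42653 = - \frac{1905005173}{44664}$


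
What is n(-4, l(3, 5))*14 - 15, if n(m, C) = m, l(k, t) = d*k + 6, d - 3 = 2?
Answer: -71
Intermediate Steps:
d = 5 (d = 3 + 2 = 5)
l(k, t) = 6 + 5*k (l(k, t) = 5*k + 6 = 6 + 5*k)
n(-4, l(3, 5))*14 - 15 = -4*14 - 15 = -56 - 15 = -71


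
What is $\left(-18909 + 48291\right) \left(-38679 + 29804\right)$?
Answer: $-260765250$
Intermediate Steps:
$\left(-18909 + 48291\right) \left(-38679 + 29804\right) = 29382 \left(-8875\right) = -260765250$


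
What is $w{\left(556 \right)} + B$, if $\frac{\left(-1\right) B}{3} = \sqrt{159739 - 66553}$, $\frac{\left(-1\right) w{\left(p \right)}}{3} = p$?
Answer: $-1668 - 9 \sqrt{10354} \approx -2583.8$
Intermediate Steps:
$w{\left(p \right)} = - 3 p$
$B = - 9 \sqrt{10354}$ ($B = - 3 \sqrt{159739 - 66553} = - 3 \sqrt{93186} = - 3 \cdot 3 \sqrt{10354} = - 9 \sqrt{10354} \approx -915.79$)
$w{\left(556 \right)} + B = \left(-3\right) 556 - 9 \sqrt{10354} = -1668 - 9 \sqrt{10354}$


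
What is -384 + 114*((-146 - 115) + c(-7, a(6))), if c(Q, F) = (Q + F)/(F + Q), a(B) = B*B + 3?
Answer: -30024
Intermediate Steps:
a(B) = 3 + B² (a(B) = B² + 3 = 3 + B²)
c(Q, F) = 1 (c(Q, F) = (F + Q)/(F + Q) = 1)
-384 + 114*((-146 - 115) + c(-7, a(6))) = -384 + 114*((-146 - 115) + 1) = -384 + 114*(-261 + 1) = -384 + 114*(-260) = -384 - 29640 = -30024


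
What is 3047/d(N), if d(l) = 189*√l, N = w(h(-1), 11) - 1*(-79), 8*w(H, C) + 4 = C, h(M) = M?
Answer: 6094*√142/40257 ≈ 1.8039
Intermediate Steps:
w(H, C) = -½ + C/8
N = 639/8 (N = (-½ + (⅛)*11) - 1*(-79) = (-½ + 11/8) + 79 = 7/8 + 79 = 639/8 ≈ 79.875)
3047/d(N) = 3047/((189*√(639/8))) = 3047/((189*(3*√142/4))) = 3047/((567*√142/4)) = 3047*(2*√142/40257) = 6094*√142/40257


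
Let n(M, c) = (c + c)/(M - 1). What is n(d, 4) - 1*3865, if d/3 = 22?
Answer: -251217/65 ≈ -3864.9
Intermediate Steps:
d = 66 (d = 3*22 = 66)
n(M, c) = 2*c/(-1 + M) (n(M, c) = (2*c)/(-1 + M) = 2*c/(-1 + M))
n(d, 4) - 1*3865 = 2*4/(-1 + 66) - 1*3865 = 2*4/65 - 3865 = 2*4*(1/65) - 3865 = 8/65 - 3865 = -251217/65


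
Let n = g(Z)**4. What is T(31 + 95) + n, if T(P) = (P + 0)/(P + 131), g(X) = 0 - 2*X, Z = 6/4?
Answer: 20943/257 ≈ 81.490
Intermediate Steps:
Z = 3/2 (Z = 6*(1/4) = 3/2 ≈ 1.5000)
g(X) = -2*X
n = 81 (n = (-2*3/2)**4 = (-3)**4 = 81)
T(P) = P/(131 + P)
T(31 + 95) + n = (31 + 95)/(131 + (31 + 95)) + 81 = 126/(131 + 126) + 81 = 126/257 + 81 = 20943/257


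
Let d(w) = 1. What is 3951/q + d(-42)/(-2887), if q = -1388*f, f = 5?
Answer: -11413477/20035780 ≈ -0.56965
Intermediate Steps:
q = -6940 (q = -1388*5 = -6940)
3951/q + d(-42)/(-2887) = 3951/(-6940) + 1/(-2887) = 3951*(-1/6940) + 1*(-1/2887) = -3951/6940 - 1/2887 = -11413477/20035780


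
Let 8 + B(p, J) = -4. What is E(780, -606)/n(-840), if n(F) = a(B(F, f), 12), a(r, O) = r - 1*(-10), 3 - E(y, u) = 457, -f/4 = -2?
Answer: 227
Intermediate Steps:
f = 8 (f = -4*(-2) = 8)
B(p, J) = -12 (B(p, J) = -8 - 4 = -12)
E(y, u) = -454 (E(y, u) = 3 - 1*457 = 3 - 457 = -454)
a(r, O) = 10 + r (a(r, O) = r + 10 = 10 + r)
n(F) = -2 (n(F) = 10 - 12 = -2)
E(780, -606)/n(-840) = -454/(-2) = -454*(-½) = 227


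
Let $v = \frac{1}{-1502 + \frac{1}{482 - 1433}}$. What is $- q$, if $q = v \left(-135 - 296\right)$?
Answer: $- \frac{409881}{1428403} \approx -0.28695$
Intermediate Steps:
$v = - \frac{951}{1428403}$ ($v = \frac{1}{-1502 + \frac{1}{-951}} = \frac{1}{-1502 - \frac{1}{951}} = \frac{1}{- \frac{1428403}{951}} = - \frac{951}{1428403} \approx -0.00066578$)
$q = \frac{409881}{1428403}$ ($q = - \frac{951 \left(-135 - 296\right)}{1428403} = \left(- \frac{951}{1428403}\right) \left(-431\right) = \frac{409881}{1428403} \approx 0.28695$)
$- q = \left(-1\right) \frac{409881}{1428403} = - \frac{409881}{1428403}$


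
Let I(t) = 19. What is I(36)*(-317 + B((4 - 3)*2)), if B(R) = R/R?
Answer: -6004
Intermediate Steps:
B(R) = 1
I(36)*(-317 + B((4 - 3)*2)) = 19*(-317 + 1) = 19*(-316) = -6004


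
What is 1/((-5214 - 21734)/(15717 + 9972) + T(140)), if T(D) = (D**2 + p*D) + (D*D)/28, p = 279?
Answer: 25689/1524872092 ≈ 1.6847e-5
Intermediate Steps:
T(D) = 279*D + 29*D**2/28 (T(D) = (D**2 + 279*D) + (D*D)/28 = (D**2 + 279*D) + D**2*(1/28) = (D**2 + 279*D) + D**2/28 = 279*D + 29*D**2/28)
1/((-5214 - 21734)/(15717 + 9972) + T(140)) = 1/((-5214 - 21734)/(15717 + 9972) + (1/28)*140*(7812 + 29*140)) = 1/(-26948/25689 + (1/28)*140*(7812 + 4060)) = 1/(-26948*1/25689 + (1/28)*140*11872) = 1/(-26948/25689 + 59360) = 1/(1524872092/25689) = 25689/1524872092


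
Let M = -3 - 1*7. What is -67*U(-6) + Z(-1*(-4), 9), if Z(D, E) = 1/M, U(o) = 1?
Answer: -671/10 ≈ -67.100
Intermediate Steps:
M = -10 (M = -3 - 7 = -10)
Z(D, E) = -1/10 (Z(D, E) = 1/(-10) = -1/10)
-67*U(-6) + Z(-1*(-4), 9) = -67*1 - 1/10 = -67 - 1/10 = -671/10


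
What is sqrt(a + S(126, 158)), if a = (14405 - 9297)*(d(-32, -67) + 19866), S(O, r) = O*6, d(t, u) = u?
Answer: 4*sqrt(6320878) ≈ 10057.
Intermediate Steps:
S(O, r) = 6*O
a = 101133292 (a = (14405 - 9297)*(-67 + 19866) = 5108*19799 = 101133292)
sqrt(a + S(126, 158)) = sqrt(101133292 + 6*126) = sqrt(101133292 + 756) = sqrt(101134048) = 4*sqrt(6320878)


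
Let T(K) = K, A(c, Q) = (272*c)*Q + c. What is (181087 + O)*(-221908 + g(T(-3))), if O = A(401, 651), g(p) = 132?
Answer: -15787647951360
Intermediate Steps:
A(c, Q) = c + 272*Q*c (A(c, Q) = 272*Q*c + c = c + 272*Q*c)
O = 71006273 (O = 401*(1 + 272*651) = 401*(1 + 177072) = 401*177073 = 71006273)
(181087 + O)*(-221908 + g(T(-3))) = (181087 + 71006273)*(-221908 + 132) = 71187360*(-221776) = -15787647951360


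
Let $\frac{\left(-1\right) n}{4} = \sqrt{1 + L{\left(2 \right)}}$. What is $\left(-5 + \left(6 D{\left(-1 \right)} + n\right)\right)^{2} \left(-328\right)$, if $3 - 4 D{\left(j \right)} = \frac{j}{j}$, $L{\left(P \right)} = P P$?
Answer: $-27552 - 5248 \sqrt{5} \approx -39287.0$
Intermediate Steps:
$L{\left(P \right)} = P^{2}$
$D{\left(j \right)} = \frac{1}{2}$ ($D{\left(j \right)} = \frac{3}{4} - \frac{j \frac{1}{j}}{4} = \frac{3}{4} - \frac{1}{4} = \frac{1}{2}$)
$n = - 4 \sqrt{5}$ ($n = - 4 \sqrt{1 + 2^{2}} = - 4 \sqrt{1 + 4} = - 4 \sqrt{5} \approx -8.9443$)
$\left(-5 + \left(6 D{\left(-1 \right)} + n\right)\right)^{2} \left(-328\right) = \left(-5 + \left(6 \cdot \frac{1}{2} - 4 \sqrt{5}\right)\right)^{2} \left(-328\right) = \left(-5 + \left(3 - 4 \sqrt{5}\right)\right)^{2} \left(-328\right) = \left(-2 - 4 \sqrt{5}\right)^{2} \left(-328\right) = - 328 \left(-2 - 4 \sqrt{5}\right)^{2}$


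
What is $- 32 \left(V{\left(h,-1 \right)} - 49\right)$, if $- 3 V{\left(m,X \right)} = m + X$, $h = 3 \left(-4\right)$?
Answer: $\frac{4288}{3} \approx 1429.3$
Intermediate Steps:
$h = -12$
$V{\left(m,X \right)} = - \frac{X}{3} - \frac{m}{3}$ ($V{\left(m,X \right)} = - \frac{m + X}{3} = - \frac{X + m}{3} = - \frac{X}{3} - \frac{m}{3}$)
$- 32 \left(V{\left(h,-1 \right)} - 49\right) = - 32 \left(\left(\left(- \frac{1}{3}\right) \left(-1\right) - -4\right) - 49\right) = - 32 \left(\left(\frac{1}{3} + 4\right) - 49\right) = - 32 \left(\frac{13}{3} - 49\right) = \left(-32\right) \left(- \frac{134}{3}\right) = \frac{4288}{3}$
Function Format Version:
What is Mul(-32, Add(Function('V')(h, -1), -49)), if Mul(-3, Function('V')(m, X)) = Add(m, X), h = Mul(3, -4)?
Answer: Rational(4288, 3) ≈ 1429.3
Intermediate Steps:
h = -12
Function('V')(m, X) = Add(Mul(Rational(-1, 3), X), Mul(Rational(-1, 3), m)) (Function('V')(m, X) = Mul(Rational(-1, 3), Add(m, X)) = Mul(Rational(-1, 3), Add(X, m)) = Add(Mul(Rational(-1, 3), X), Mul(Rational(-1, 3), m)))
Mul(-32, Add(Function('V')(h, -1), -49)) = Mul(-32, Add(Add(Mul(Rational(-1, 3), -1), Mul(Rational(-1, 3), -12)), -49)) = Mul(-32, Add(Add(Rational(1, 3), 4), -49)) = Mul(-32, Add(Rational(13, 3), -49)) = Mul(-32, Rational(-134, 3)) = Rational(4288, 3)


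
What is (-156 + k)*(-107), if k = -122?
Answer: 29746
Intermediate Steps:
(-156 + k)*(-107) = (-156 - 122)*(-107) = -278*(-107) = 29746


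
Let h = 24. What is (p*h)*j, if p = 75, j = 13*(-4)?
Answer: -93600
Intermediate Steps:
j = -52
(p*h)*j = (75*24)*(-52) = 1800*(-52) = -93600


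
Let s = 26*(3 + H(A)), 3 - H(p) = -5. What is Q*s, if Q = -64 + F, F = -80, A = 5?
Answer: -41184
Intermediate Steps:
H(p) = 8 (H(p) = 3 - 1*(-5) = 3 + 5 = 8)
s = 286 (s = 26*(3 + 8) = 26*11 = 286)
Q = -144 (Q = -64 - 80 = -144)
Q*s = -144*286 = -41184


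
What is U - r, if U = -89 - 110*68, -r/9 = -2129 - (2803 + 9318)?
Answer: -135819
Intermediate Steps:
r = 128250 (r = -9*(-2129 - (2803 + 9318)) = -9*(-2129 - 1*12121) = -9*(-2129 - 12121) = -9*(-14250) = 128250)
U = -7569 (U = -89 - 7480 = -7569)
U - r = -7569 - 1*128250 = -7569 - 128250 = -135819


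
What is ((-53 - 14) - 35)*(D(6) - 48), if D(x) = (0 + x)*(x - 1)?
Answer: 1836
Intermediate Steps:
D(x) = x*(-1 + x)
((-53 - 14) - 35)*(D(6) - 48) = ((-53 - 14) - 35)*(6*(-1 + 6) - 48) = (-67 - 35)*(6*5 - 48) = -102*(30 - 48) = -102*(-18) = 1836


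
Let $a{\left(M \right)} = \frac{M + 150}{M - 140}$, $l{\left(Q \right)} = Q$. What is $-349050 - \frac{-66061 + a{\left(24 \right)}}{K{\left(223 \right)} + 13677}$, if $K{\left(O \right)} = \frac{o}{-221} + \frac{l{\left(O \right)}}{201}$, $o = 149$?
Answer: $- \frac{424135502408475}{1215130702} \approx -3.4905 \cdot 10^{5}$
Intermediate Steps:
$K{\left(O \right)} = - \frac{149}{221} + \frac{O}{201}$ ($K{\left(O \right)} = \frac{149}{-221} + \frac{O}{201} = 149 \left(- \frac{1}{221}\right) + O \frac{1}{201} = - \frac{149}{221} + \frac{O}{201}$)
$a{\left(M \right)} = \frac{150 + M}{-140 + M}$
$-349050 - \frac{-66061 + a{\left(24 \right)}}{K{\left(223 \right)} + 13677} = -349050 - \frac{-66061 + \frac{150 + 24}{-140 + 24}}{\left(- \frac{149}{221} + \frac{1}{201} \cdot 223\right) + 13677} = -349050 - \frac{-66061 + \frac{1}{-116} \cdot 174}{\left(- \frac{149}{221} + \frac{223}{201}\right) + 13677} = -349050 - \frac{-66061 - \frac{3}{2}}{\frac{19334}{44421} + 13677} = -349050 - \frac{-66061 - \frac{3}{2}}{\frac{607565351}{44421}} = -349050 - \left(- \frac{132125}{2}\right) \frac{44421}{607565351} = -349050 - - \frac{5869124625}{1215130702} = -349050 + \frac{5869124625}{1215130702} = - \frac{424135502408475}{1215130702}$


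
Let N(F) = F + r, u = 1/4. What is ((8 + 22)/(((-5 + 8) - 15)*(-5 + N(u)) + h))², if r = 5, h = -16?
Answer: 900/361 ≈ 2.4931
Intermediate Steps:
u = ¼ ≈ 0.25000
N(F) = 5 + F (N(F) = F + 5 = 5 + F)
((8 + 22)/(((-5 + 8) - 15)*(-5 + N(u)) + h))² = ((8 + 22)/(((-5 + 8) - 15)*(-5 + (5 + ¼)) - 16))² = (30/((3 - 15)*(-5 + 21/4) - 16))² = (30/(-12*¼ - 16))² = (30/(-3 - 16))² = (30/(-19))² = (30*(-1/19))² = (-30/19)² = 900/361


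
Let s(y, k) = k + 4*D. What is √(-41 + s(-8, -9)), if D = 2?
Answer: I*√42 ≈ 6.4807*I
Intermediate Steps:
s(y, k) = 8 + k (s(y, k) = k + 4*2 = k + 8 = 8 + k)
√(-41 + s(-8, -9)) = √(-41 + (8 - 9)) = √(-41 - 1) = √(-42) = I*√42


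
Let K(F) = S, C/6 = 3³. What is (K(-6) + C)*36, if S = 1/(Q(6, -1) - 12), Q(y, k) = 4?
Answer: 11655/2 ≈ 5827.5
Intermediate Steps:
S = -⅛ (S = 1/(4 - 12) = 1/(-8) = -⅛ ≈ -0.12500)
C = 162 (C = 6*3³ = 6*27 = 162)
K(F) = -⅛
(K(-6) + C)*36 = (-⅛ + 162)*36 = (1295/8)*36 = 11655/2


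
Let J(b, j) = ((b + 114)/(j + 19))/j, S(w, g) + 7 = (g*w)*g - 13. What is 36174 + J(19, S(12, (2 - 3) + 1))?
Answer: 723613/20 ≈ 36181.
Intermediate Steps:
S(w, g) = -20 + w*g**2 (S(w, g) = -7 + ((g*w)*g - 13) = -7 + (w*g**2 - 13) = -7 + (-13 + w*g**2) = -20 + w*g**2)
J(b, j) = (114 + b)/(j*(19 + j)) (J(b, j) = ((114 + b)/(19 + j))/j = (114 + b)/(j*(19 + j)))
36174 + J(19, S(12, (2 - 3) + 1)) = 36174 + (114 + 19)/((-20 + 12*((2 - 3) + 1)**2)*(19 + (-20 + 12*((2 - 3) + 1)**2))) = 36174 + 133/(-20 + 12*(-1 + 1)**2*(19 + (-20 + 12*(-1 + 1)**2))) = 36174 + 133/(-20 + 12*0**2*(19 + (-20 + 12*0**2))) = 36174 + 133/((-20 + 12*0)*(19 + (-20 + 12*0))) = 36174 + 133/((-20 + 0)*(19 + (-20 + 0))) = 36174 + 133/(-20*(19 - 20)) = 36174 - 1/20*133/(-1) = 36174 - 1/20*(-1)*133 = 36174 + 133/20 = 723613/20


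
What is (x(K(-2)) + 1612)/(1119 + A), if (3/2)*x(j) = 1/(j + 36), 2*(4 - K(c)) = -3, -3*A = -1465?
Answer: 200696/200113 ≈ 1.0029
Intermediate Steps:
A = 1465/3 (A = -1/3*(-1465) = 1465/3 ≈ 488.33)
K(c) = 11/2 (K(c) = 4 - 1/2*(-3) = 4 + 3/2 = 11/2)
x(j) = 2/(3*(36 + j)) (x(j) = 2/(3*(j + 36)) = 2/(3*(36 + j)))
(x(K(-2)) + 1612)/(1119 + A) = (2/(3*(36 + 11/2)) + 1612)/(1119 + 1465/3) = (2/(3*(83/2)) + 1612)/(4822/3) = ((2/3)*(2/83) + 1612)*(3/4822) = (4/249 + 1612)*(3/4822) = (401392/249)*(3/4822) = 200696/200113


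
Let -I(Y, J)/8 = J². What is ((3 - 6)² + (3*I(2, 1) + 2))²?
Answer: 169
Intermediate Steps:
I(Y, J) = -8*J²
((3 - 6)² + (3*I(2, 1) + 2))² = ((3 - 6)² + (3*(-8*1²) + 2))² = ((-3)² + (3*(-8*1) + 2))² = (9 + (3*(-8) + 2))² = (9 + (-24 + 2))² = (9 - 22)² = (-13)² = 169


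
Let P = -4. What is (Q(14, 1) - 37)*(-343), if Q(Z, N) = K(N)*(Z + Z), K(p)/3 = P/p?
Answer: 127939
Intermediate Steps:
K(p) = -12/p (K(p) = 3*(-4/p) = -12/p)
Q(Z, N) = -24*Z/N (Q(Z, N) = (-12/N)*(Z + Z) = (-12/N)*(2*Z) = -24*Z/N)
(Q(14, 1) - 37)*(-343) = (-24*14/1 - 37)*(-343) = (-24*14*1 - 37)*(-343) = (-336 - 37)*(-343) = -373*(-343) = 127939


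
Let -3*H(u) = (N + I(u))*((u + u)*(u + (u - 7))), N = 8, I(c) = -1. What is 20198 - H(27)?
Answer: 26120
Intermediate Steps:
H(u) = -14*u*(-7 + 2*u)/3 (H(u) = -(8 - 1)*(u + u)*(u + (u - 7))/3 = -7*(2*u)*(u + (-7 + u))/3 = -7*(2*u)*(-7 + 2*u)/3 = -7*2*u*(-7 + 2*u)/3 = -14*u*(-7 + 2*u)/3)
20198 - H(27) = 20198 - 14*27*(7 - 2*27)/3 = 20198 - 14*27*(7 - 54)/3 = 20198 - 14*27*(-47)/3 = 20198 - 1*(-5922) = 20198 + 5922 = 26120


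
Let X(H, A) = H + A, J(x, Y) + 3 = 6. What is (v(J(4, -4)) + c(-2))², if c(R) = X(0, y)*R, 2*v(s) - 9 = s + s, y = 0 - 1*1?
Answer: 361/4 ≈ 90.250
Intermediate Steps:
y = -1 (y = 0 - 1 = -1)
J(x, Y) = 3 (J(x, Y) = -3 + 6 = 3)
v(s) = 9/2 + s (v(s) = 9/2 + (s + s)/2 = 9/2 + (2*s)/2 = 9/2 + s)
X(H, A) = A + H
c(R) = -R (c(R) = (-1 + 0)*R = -R)
(v(J(4, -4)) + c(-2))² = ((9/2 + 3) - 1*(-2))² = (15/2 + 2)² = (19/2)² = 361/4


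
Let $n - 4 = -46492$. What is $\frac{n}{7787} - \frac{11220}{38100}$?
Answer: $- \frac{2382773}{380365} \approx -6.2644$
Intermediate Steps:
$n = -46488$ ($n = 4 - 46492 = -46488$)
$\frac{n}{7787} - \frac{11220}{38100} = - \frac{46488}{7787} - \frac{11220}{38100} = \left(-46488\right) \frac{1}{7787} - \frac{187}{635} = - \frac{3576}{599} - \frac{187}{635} = - \frac{2382773}{380365}$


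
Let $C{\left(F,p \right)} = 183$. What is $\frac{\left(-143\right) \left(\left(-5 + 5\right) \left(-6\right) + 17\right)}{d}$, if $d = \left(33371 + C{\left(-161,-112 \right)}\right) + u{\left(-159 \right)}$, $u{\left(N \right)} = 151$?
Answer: $- \frac{2431}{33705} \approx -0.072126$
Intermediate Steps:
$d = 33705$ ($d = \left(33371 + 183\right) + 151 = 33554 + 151 = 33705$)
$\frac{\left(-143\right) \left(\left(-5 + 5\right) \left(-6\right) + 17\right)}{d} = \frac{\left(-143\right) \left(\left(-5 + 5\right) \left(-6\right) + 17\right)}{33705} = - 143 \left(0 \left(-6\right) + 17\right) \frac{1}{33705} = - 143 \left(0 + 17\right) \frac{1}{33705} = \left(-143\right) 17 \cdot \frac{1}{33705} = \left(-2431\right) \frac{1}{33705} = - \frac{2431}{33705}$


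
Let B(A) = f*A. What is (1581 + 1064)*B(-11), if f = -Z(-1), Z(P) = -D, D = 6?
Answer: -174570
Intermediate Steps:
Z(P) = -6 (Z(P) = -1*6 = -6)
f = 6 (f = -1*(-6) = 6)
B(A) = 6*A
(1581 + 1064)*B(-11) = (1581 + 1064)*(6*(-11)) = 2645*(-66) = -174570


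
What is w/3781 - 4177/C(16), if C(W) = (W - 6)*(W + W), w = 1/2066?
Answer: -16314413661/1249847360 ≈ -13.053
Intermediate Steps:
w = 1/2066 ≈ 0.00048403
C(W) = 2*W*(-6 + W) (C(W) = (-6 + W)*(2*W) = 2*W*(-6 + W))
w/3781 - 4177/C(16) = (1/2066)/3781 - 4177*1/(32*(-6 + 16)) = (1/2066)*(1/3781) - 4177/(2*16*10) = 1/7811546 - 4177/320 = -16314413661/1249847360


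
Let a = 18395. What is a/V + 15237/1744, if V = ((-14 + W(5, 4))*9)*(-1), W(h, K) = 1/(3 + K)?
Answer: 237868061/1522512 ≈ 156.23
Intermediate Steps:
V = 873/7 (V = ((-14 + 1/(3 + 4))*9)*(-1) = ((-14 + 1/7)*9)*(-1) = ((-14 + ⅐)*9)*(-1) = -97/7*9*(-1) = -873/7*(-1) = 873/7 ≈ 124.71)
a/V + 15237/1744 = 18395/(873/7) + 15237/1744 = 18395*(7/873) + 15237*(1/1744) = 128765/873 + 15237/1744 = 237868061/1522512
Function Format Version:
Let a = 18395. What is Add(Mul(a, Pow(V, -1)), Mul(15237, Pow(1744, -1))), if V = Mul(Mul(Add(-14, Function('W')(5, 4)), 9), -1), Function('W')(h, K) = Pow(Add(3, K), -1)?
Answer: Rational(237868061, 1522512) ≈ 156.23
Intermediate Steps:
V = Rational(873, 7) (V = Mul(Mul(Add(-14, Pow(Add(3, 4), -1)), 9), -1) = Mul(Mul(Add(-14, Pow(7, -1)), 9), -1) = Mul(Mul(Add(-14, Rational(1, 7)), 9), -1) = Mul(Mul(Rational(-97, 7), 9), -1) = Mul(Rational(-873, 7), -1) = Rational(873, 7) ≈ 124.71)
Add(Mul(a, Pow(V, -1)), Mul(15237, Pow(1744, -1))) = Add(Mul(18395, Pow(Rational(873, 7), -1)), Mul(15237, Pow(1744, -1))) = Add(Mul(18395, Rational(7, 873)), Mul(15237, Rational(1, 1744))) = Add(Rational(128765, 873), Rational(15237, 1744)) = Rational(237868061, 1522512)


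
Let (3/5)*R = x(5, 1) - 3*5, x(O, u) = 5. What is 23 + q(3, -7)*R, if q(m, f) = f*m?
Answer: 373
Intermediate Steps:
R = -50/3 (R = 5*(5 - 3*5)/3 = 5*(5 - 15)/3 = (5/3)*(-10) = -50/3 ≈ -16.667)
23 + q(3, -7)*R = 23 - 7*3*(-50/3) = 23 - 21*(-50/3) = 23 + 350 = 373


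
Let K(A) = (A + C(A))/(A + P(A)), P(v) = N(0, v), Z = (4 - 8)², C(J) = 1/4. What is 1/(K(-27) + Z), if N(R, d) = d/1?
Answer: 216/3563 ≈ 0.060623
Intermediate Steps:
C(J) = ¼
Z = 16 (Z = (-4)² = 16)
N(R, d) = d (N(R, d) = d*1 = d)
P(v) = v
K(A) = (¼ + A)/(2*A) (K(A) = (A + ¼)/(A + A) = (¼ + A)/((2*A)) = (¼ + A)*(1/(2*A)) = (¼ + A)/(2*A))
1/(K(-27) + Z) = 1/((⅛)*(1 + 4*(-27))/(-27) + 16) = 1/((⅛)*(-1/27)*(1 - 108) + 16) = 1/((⅛)*(-1/27)*(-107) + 16) = 1/(107/216 + 16) = 1/(3563/216) = 216/3563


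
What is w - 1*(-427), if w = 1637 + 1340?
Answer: 3404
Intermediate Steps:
w = 2977
w - 1*(-427) = 2977 - 1*(-427) = 2977 + 427 = 3404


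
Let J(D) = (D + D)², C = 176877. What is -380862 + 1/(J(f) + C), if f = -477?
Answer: -413994327965/1086993 ≈ -3.8086e+5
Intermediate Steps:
J(D) = 4*D² (J(D) = (2*D)² = 4*D²)
-380862 + 1/(J(f) + C) = -380862 + 1/(4*(-477)² + 176877) = -380862 + 1/(4*227529 + 176877) = -380862 + 1/(910116 + 176877) = -380862 + 1/1086993 = -413994327965/1086993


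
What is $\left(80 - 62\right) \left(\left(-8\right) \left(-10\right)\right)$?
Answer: $1440$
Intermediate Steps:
$\left(80 - 62\right) \left(\left(-8\right) \left(-10\right)\right) = 18 \cdot 80 = 1440$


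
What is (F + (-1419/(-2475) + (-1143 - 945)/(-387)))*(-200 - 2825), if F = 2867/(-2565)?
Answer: -323696054/22059 ≈ -14674.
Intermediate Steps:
F = -2867/2565 (F = 2867*(-1/2565) = -2867/2565 ≈ -1.1177)
(F + (-1419/(-2475) + (-1143 - 945)/(-387)))*(-200 - 2825) = (-2867/2565 + (-1419/(-2475) + (-1143 - 945)/(-387)))*(-200 - 2825) = (-2867/2565 + (-1419*(-1/2475) - 2088*(-1/387)))*(-3025) = (-2867/2565 + (43/75 + 232/43))*(-3025) = (-2867/2565 + 19249/3225)*(-3025) = (2675174/551475)*(-3025) = -323696054/22059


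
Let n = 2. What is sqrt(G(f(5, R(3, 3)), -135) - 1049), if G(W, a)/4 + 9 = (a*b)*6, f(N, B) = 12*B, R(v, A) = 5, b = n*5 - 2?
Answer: I*sqrt(27005) ≈ 164.33*I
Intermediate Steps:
b = 8 (b = 2*5 - 2 = 10 - 2 = 8)
G(W, a) = -36 + 192*a (G(W, a) = -36 + 4*((a*8)*6) = -36 + 4*((8*a)*6) = -36 + 4*(48*a) = -36 + 192*a)
sqrt(G(f(5, R(3, 3)), -135) - 1049) = sqrt((-36 + 192*(-135)) - 1049) = sqrt((-36 - 25920) - 1049) = sqrt(-25956 - 1049) = sqrt(-27005) = I*sqrt(27005)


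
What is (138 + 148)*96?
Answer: 27456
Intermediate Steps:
(138 + 148)*96 = 286*96 = 27456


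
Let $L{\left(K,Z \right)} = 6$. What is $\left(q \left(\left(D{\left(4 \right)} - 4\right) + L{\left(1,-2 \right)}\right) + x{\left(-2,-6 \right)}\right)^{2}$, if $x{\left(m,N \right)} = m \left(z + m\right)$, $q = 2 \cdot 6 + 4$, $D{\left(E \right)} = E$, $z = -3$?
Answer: $11236$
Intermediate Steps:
$q = 16$ ($q = 12 + 4 = 16$)
$x{\left(m,N \right)} = m \left(-3 + m\right)$
$\left(q \left(\left(D{\left(4 \right)} - 4\right) + L{\left(1,-2 \right)}\right) + x{\left(-2,-6 \right)}\right)^{2} = \left(16 \left(\left(4 - 4\right) + 6\right) - 2 \left(-3 - 2\right)\right)^{2} = \left(16 \left(0 + 6\right) - -10\right)^{2} = \left(16 \cdot 6 + 10\right)^{2} = \left(96 + 10\right)^{2} = 106^{2} = 11236$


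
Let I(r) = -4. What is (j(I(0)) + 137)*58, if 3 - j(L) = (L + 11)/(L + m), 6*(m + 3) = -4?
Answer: 187978/23 ≈ 8173.0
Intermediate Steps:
m = -11/3 (m = -3 + (⅙)*(-4) = -3 - ⅔ = -11/3 ≈ -3.6667)
j(L) = 3 - (11 + L)/(-11/3 + L) (j(L) = 3 - (L + 11)/(L - 11/3) = 3 - (11 + L)/(-11/3 + L))
(j(I(0)) + 137)*58 = (6*(-11 - 4)/(-11 + 3*(-4)) + 137)*58 = (6*(-15)/(-11 - 12) + 137)*58 = (6*(-15)/(-23) + 137)*58 = (6*(-1/23)*(-15) + 137)*58 = (90/23 + 137)*58 = (3241/23)*58 = 187978/23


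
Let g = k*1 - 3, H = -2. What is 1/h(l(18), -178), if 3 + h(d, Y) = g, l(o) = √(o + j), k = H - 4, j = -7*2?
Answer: -1/12 ≈ -0.083333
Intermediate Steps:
j = -14 (j = -7*2 = -14)
k = -6 (k = -2 - 4 = -6)
l(o) = √(-14 + o) (l(o) = √(o - 14) = √(-14 + o))
g = -9 (g = -6*1 - 3 = -6 - 3 = -9)
h(d, Y) = -12 (h(d, Y) = -3 - 9 = -12)
1/h(l(18), -178) = 1/(-12) = -1/12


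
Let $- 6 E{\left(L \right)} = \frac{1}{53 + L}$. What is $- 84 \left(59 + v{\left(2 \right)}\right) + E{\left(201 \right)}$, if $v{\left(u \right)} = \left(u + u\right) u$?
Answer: $- \frac{8577073}{1524} \approx -5628.0$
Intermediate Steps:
$v{\left(u \right)} = 2 u^{2}$ ($v{\left(u \right)} = 2 u u = 2 u^{2}$)
$E{\left(L \right)} = - \frac{1}{6 \left(53 + L\right)}$
$- 84 \left(59 + v{\left(2 \right)}\right) + E{\left(201 \right)} = - 84 \left(59 + 2 \cdot 2^{2}\right) - \frac{1}{318 + 6 \cdot 201} = - 84 \left(59 + 2 \cdot 4\right) - \frac{1}{318 + 1206} = - 84 \left(59 + 8\right) - \frac{1}{1524} = \left(-84\right) 67 - \frac{1}{1524} = -5628 - \frac{1}{1524} = - \frac{8577073}{1524}$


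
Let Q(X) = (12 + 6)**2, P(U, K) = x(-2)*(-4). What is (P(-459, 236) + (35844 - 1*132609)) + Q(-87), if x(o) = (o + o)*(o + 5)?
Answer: -96393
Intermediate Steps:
x(o) = 2*o*(5 + o) (x(o) = (2*o)*(5 + o) = 2*o*(5 + o))
P(U, K) = 48 (P(U, K) = (2*(-2)*(5 - 2))*(-4) = (2*(-2)*3)*(-4) = -12*(-4) = 48)
Q(X) = 324 (Q(X) = 18**2 = 324)
(P(-459, 236) + (35844 - 1*132609)) + Q(-87) = (48 + (35844 - 1*132609)) + 324 = (48 + (35844 - 132609)) + 324 = (48 - 96765) + 324 = -96717 + 324 = -96393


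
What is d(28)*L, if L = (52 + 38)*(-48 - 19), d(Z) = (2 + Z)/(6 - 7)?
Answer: 180900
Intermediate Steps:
d(Z) = -2 - Z (d(Z) = (2 + Z)/(-1) = (2 + Z)*(-1) = -2 - Z)
L = -6030 (L = 90*(-67) = -6030)
d(28)*L = (-2 - 1*28)*(-6030) = (-2 - 28)*(-6030) = -30*(-6030) = 180900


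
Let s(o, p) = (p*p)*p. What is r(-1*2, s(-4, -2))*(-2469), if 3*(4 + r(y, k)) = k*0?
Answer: 9876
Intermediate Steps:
s(o, p) = p³ (s(o, p) = p²*p = p³)
r(y, k) = -4 (r(y, k) = -4 + (k*0)/3 = -4 + (⅓)*0 = -4 + 0 = -4)
r(-1*2, s(-4, -2))*(-2469) = -4*(-2469) = 9876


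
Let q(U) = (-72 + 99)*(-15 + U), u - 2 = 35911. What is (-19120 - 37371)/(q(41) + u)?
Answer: -56491/36615 ≈ -1.5428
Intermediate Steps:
u = 35913 (u = 2 + 35911 = 35913)
q(U) = -405 + 27*U (q(U) = 27*(-15 + U) = -405 + 27*U)
(-19120 - 37371)/(q(41) + u) = (-19120 - 37371)/((-405 + 27*41) + 35913) = -56491/((-405 + 1107) + 35913) = -56491/(702 + 35913) = -56491/36615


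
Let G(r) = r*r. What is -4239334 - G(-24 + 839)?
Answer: -4903559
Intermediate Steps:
G(r) = r**2
-4239334 - G(-24 + 839) = -4239334 - (-24 + 839)**2 = -4239334 - 1*815**2 = -4239334 - 1*664225 = -4239334 - 664225 = -4903559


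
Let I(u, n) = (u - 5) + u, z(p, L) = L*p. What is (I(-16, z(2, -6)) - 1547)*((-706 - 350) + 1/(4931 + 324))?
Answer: 8790057936/5255 ≈ 1.6727e+6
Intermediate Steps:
I(u, n) = -5 + 2*u (I(u, n) = (-5 + u) + u = -5 + 2*u)
(I(-16, z(2, -6)) - 1547)*((-706 - 350) + 1/(4931 + 324)) = ((-5 + 2*(-16)) - 1547)*((-706 - 350) + 1/(4931 + 324)) = ((-5 - 32) - 1547)*(-1056 + 1/5255) = (-37 - 1547)*(-1056 + 1/5255) = -1584*(-5549279/5255) = 8790057936/5255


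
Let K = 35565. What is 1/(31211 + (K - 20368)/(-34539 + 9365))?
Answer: 25174/785690517 ≈ 3.2041e-5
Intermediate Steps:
1/(31211 + (K - 20368)/(-34539 + 9365)) = 1/(31211 + (35565 - 20368)/(-34539 + 9365)) = 1/(31211 + 15197/(-25174)) = 1/(31211 + 15197*(-1/25174)) = 1/(31211 - 15197/25174) = 1/(785690517/25174) = 25174/785690517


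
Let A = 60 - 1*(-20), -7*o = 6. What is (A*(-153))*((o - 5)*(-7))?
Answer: -501840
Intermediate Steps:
o = -6/7 (o = -1/7*6 = -6/7 ≈ -0.85714)
A = 80 (A = 60 + 20 = 80)
(A*(-153))*((o - 5)*(-7)) = (80*(-153))*((-6/7 - 5)*(-7)) = -(-501840)*(-7)/7 = -12240*41 = -501840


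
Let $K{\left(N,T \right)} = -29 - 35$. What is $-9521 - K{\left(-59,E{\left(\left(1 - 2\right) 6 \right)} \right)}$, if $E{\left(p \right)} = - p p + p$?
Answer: $-9457$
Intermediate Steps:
$E{\left(p \right)} = p - p^{2}$ ($E{\left(p \right)} = - p^{2} + p = p - p^{2}$)
$K{\left(N,T \right)} = -64$ ($K{\left(N,T \right)} = -29 - 35 = -64$)
$-9521 - K{\left(-59,E{\left(\left(1 - 2\right) 6 \right)} \right)} = -9521 - -64 = -9521 + 64 = -9457$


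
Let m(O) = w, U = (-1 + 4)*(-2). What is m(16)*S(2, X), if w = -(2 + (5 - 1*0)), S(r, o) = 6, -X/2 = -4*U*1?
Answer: -42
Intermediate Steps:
U = -6 (U = 3*(-2) = -6)
X = -48 (X = -2*(-4*(-6)) = -48 ≈ -48.000)
w = -7 (w = -(2 + (5 + 0)) = -(2 + 5) = -1*7 = -7)
m(O) = -7
m(16)*S(2, X) = -7*6 = -42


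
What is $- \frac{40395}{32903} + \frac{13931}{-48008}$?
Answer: $- \frac{2397654853}{1579607224} \approx -1.5179$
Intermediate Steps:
$- \frac{40395}{32903} + \frac{13931}{-48008} = \left(-40395\right) \frac{1}{32903} + 13931 \left(- \frac{1}{48008}\right) = - \frac{40395}{32903} - \frac{13931}{48008} = - \frac{2397654853}{1579607224}$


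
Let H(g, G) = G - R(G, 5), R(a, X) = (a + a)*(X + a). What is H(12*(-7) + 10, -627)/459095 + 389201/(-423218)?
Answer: -101810110433/38859453542 ≈ -2.6200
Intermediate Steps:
R(a, X) = 2*a*(X + a) (R(a, X) = (2*a)*(X + a) = 2*a*(X + a))
H(g, G) = G - 2*G*(5 + G)
H(12*(-7) + 10, -627)/459095 + 389201/(-423218) = -627*(-9 - 2*(-627))/459095 + 389201/(-423218) = -627*(-9 + 1254)*(1/459095) + 389201*(-1/423218) = -627*1245*(1/459095) - 389201/423218 = -780615*1/459095 - 389201/423218 = -156123/91819 - 389201/423218 = -101810110433/38859453542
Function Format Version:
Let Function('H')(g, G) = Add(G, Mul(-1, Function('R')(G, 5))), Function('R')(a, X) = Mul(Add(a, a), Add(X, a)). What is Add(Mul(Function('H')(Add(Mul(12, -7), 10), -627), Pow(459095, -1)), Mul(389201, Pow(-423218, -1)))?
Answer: Rational(-101810110433, 38859453542) ≈ -2.6200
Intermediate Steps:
Function('R')(a, X) = Mul(2, a, Add(X, a)) (Function('R')(a, X) = Mul(Mul(2, a), Add(X, a)) = Mul(2, a, Add(X, a)))
Function('H')(g, G) = Add(G, Mul(-2, G, Add(5, G))) (Function('H')(g, G) = Add(G, Mul(-1, Mul(2, G, Add(5, G)))) = Add(G, Mul(-2, G, Add(5, G))))
Add(Mul(Function('H')(Add(Mul(12, -7), 10), -627), Pow(459095, -1)), Mul(389201, Pow(-423218, -1))) = Add(Mul(Mul(-627, Add(-9, Mul(-2, -627))), Pow(459095, -1)), Mul(389201, Pow(-423218, -1))) = Add(Mul(Mul(-627, Add(-9, 1254)), Rational(1, 459095)), Mul(389201, Rational(-1, 423218))) = Add(Mul(Mul(-627, 1245), Rational(1, 459095)), Rational(-389201, 423218)) = Add(Mul(-780615, Rational(1, 459095)), Rational(-389201, 423218)) = Add(Rational(-156123, 91819), Rational(-389201, 423218)) = Rational(-101810110433, 38859453542)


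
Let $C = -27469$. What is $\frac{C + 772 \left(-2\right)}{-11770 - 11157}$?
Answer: $\frac{29013}{22927} \approx 1.2655$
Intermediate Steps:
$\frac{C + 772 \left(-2\right)}{-11770 - 11157} = \frac{-27469 + 772 \left(-2\right)}{-11770 - 11157} = \frac{-27469 - 1544}{-22927} = \left(-29013\right) \left(- \frac{1}{22927}\right) = \frac{29013}{22927}$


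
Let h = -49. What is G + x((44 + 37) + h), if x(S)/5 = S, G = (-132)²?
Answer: 17584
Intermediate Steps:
G = 17424
x(S) = 5*S
G + x((44 + 37) + h) = 17424 + 5*((44 + 37) - 49) = 17424 + 5*(81 - 49) = 17424 + 5*32 = 17424 + 160 = 17584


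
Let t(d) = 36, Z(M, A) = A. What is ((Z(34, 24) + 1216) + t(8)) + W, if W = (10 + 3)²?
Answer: 1445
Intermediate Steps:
W = 169 (W = 13² = 169)
((Z(34, 24) + 1216) + t(8)) + W = ((24 + 1216) + 36) + 169 = (1240 + 36) + 169 = 1276 + 169 = 1445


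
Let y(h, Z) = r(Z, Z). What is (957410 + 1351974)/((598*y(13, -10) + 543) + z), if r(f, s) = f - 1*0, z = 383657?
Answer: 577346/94555 ≈ 6.1059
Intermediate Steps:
r(f, s) = f (r(f, s) = f + 0 = f)
y(h, Z) = Z
(957410 + 1351974)/((598*y(13, -10) + 543) + z) = (957410 + 1351974)/((598*(-10) + 543) + 383657) = 2309384/((-5980 + 543) + 383657) = 2309384/(-5437 + 383657) = 2309384/378220 = 2309384*(1/378220) = 577346/94555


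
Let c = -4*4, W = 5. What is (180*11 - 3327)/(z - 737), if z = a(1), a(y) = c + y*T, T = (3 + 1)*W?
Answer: 1347/733 ≈ 1.8377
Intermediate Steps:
T = 20 (T = (3 + 1)*5 = 4*5 = 20)
c = -16
a(y) = -16 + 20*y (a(y) = -16 + y*20 = -16 + 20*y)
z = 4 (z = -16 + 20*1 = -16 + 20 = 4)
(180*11 - 3327)/(z - 737) = (180*11 - 3327)/(4 - 737) = (1980 - 3327)/(-733) = -1347*(-1/733) = 1347/733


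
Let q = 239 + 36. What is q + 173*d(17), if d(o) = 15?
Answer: 2870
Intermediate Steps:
q = 275
q + 173*d(17) = 275 + 173*15 = 275 + 2595 = 2870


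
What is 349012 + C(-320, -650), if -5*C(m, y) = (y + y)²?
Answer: 11012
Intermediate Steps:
C(m, y) = -4*y²/5 (C(m, y) = -(y + y)²/5 = -4*y²/5)
349012 + C(-320, -650) = 349012 - ⅘*(-650)² = 349012 - ⅘*422500 = 349012 - 338000 = 11012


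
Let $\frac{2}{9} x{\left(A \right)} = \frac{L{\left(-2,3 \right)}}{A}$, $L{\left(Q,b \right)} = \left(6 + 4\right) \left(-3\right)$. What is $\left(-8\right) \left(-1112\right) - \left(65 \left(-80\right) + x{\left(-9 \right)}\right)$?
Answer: $14081$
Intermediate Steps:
$L{\left(Q,b \right)} = -30$ ($L{\left(Q,b \right)} = 10 \left(-3\right) = -30$)
$x{\left(A \right)} = - \frac{135}{A}$ ($x{\left(A \right)} = \frac{9 \left(- \frac{30}{A}\right)}{2} = - \frac{135}{A}$)
$\left(-8\right) \left(-1112\right) - \left(65 \left(-80\right) + x{\left(-9 \right)}\right) = \left(-8\right) \left(-1112\right) - \left(65 \left(-80\right) - \frac{135}{-9}\right) = 8896 - \left(-5200 - -15\right) = 8896 - \left(-5200 + 15\right) = 8896 - -5185 = 8896 + 5185 = 14081$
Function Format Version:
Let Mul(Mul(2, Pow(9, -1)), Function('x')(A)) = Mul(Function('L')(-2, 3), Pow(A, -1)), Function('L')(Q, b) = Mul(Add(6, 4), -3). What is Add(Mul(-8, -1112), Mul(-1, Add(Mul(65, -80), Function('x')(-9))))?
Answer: 14081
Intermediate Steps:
Function('L')(Q, b) = -30 (Function('L')(Q, b) = Mul(10, -3) = -30)
Function('x')(A) = Mul(-135, Pow(A, -1)) (Function('x')(A) = Mul(Rational(9, 2), Mul(-30, Pow(A, -1))) = Mul(-135, Pow(A, -1)))
Add(Mul(-8, -1112), Mul(-1, Add(Mul(65, -80), Function('x')(-9)))) = Add(Mul(-8, -1112), Mul(-1, Add(Mul(65, -80), Mul(-135, Pow(-9, -1))))) = Add(8896, Mul(-1, Add(-5200, Mul(-135, Rational(-1, 9))))) = Add(8896, Mul(-1, Add(-5200, 15))) = Add(8896, Mul(-1, -5185)) = Add(8896, 5185) = 14081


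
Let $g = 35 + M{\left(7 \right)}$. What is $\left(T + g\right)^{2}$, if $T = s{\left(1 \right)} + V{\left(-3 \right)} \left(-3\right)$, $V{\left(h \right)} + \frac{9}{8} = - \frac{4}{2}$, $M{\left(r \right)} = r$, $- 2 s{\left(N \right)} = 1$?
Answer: $\frac{165649}{64} \approx 2588.3$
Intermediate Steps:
$s{\left(N \right)} = - \frac{1}{2}$ ($s{\left(N \right)} = \left(- \frac{1}{2}\right) 1 = - \frac{1}{2}$)
$V{\left(h \right)} = - \frac{25}{8}$ ($V{\left(h \right)} = - \frac{9}{8} - \frac{4}{2} = - \frac{9}{8} - 2 = - \frac{25}{8}$)
$T = \frac{71}{8}$ ($T = - \frac{1}{2} - - \frac{75}{8} = - \frac{1}{2} + \frac{75}{8} = \frac{71}{8} \approx 8.875$)
$g = 42$ ($g = 35 + 7 = 42$)
$\left(T + g\right)^{2} = \left(\frac{71}{8} + 42\right)^{2} = \left(\frac{407}{8}\right)^{2} = \frac{165649}{64}$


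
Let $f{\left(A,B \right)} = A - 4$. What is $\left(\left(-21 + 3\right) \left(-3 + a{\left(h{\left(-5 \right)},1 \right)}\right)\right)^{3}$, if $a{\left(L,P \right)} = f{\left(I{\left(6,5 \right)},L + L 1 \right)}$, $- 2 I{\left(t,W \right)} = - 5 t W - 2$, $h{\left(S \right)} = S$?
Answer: $-1915864488$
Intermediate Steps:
$I{\left(t,W \right)} = 1 + \frac{5 W t}{2}$ ($I{\left(t,W \right)} = - \frac{- 5 t W - 2}{2} = - \frac{- 5 W t - 2}{2} = - \frac{-2 - 5 W t}{2} = 1 + \frac{5 W t}{2}$)
$f{\left(A,B \right)} = -4 + A$
$a{\left(L,P \right)} = 72$ ($a{\left(L,P \right)} = -4 + \left(1 + \frac{5}{2} \cdot 5 \cdot 6\right) = -4 + \left(1 + 75\right) = -4 + 76 = 72$)
$\left(\left(-21 + 3\right) \left(-3 + a{\left(h{\left(-5 \right)},1 \right)}\right)\right)^{3} = \left(\left(-21 + 3\right) \left(-3 + 72\right)\right)^{3} = \left(\left(-18\right) 69\right)^{3} = \left(-1242\right)^{3} = -1915864488$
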